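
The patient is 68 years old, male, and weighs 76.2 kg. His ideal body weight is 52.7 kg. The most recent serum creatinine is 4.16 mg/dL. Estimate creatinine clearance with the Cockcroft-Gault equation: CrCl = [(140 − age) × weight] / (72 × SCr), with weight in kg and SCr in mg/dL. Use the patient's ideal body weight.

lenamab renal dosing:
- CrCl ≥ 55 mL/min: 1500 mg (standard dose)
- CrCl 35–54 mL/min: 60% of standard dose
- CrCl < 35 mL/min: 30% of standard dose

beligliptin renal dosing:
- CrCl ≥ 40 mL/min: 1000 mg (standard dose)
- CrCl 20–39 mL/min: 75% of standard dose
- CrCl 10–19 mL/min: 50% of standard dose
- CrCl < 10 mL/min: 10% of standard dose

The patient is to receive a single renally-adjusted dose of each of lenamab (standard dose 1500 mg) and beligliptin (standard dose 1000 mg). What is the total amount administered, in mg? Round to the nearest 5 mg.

CrCl = (140 − 68) × 52.7 / (72 × 4.16) = 3794.4 / 299.52 ≈ 12.7 mL/min
CrCl ≈ 13 mL/min.
lenamab: < 35 mL/min → 30% of 1500 mg = 450 mg.
beligliptin: 10–19 mL/min → 50% of 1000 mg = 500 mg.
Total = 450 + 500 = 950 mg.

950 mg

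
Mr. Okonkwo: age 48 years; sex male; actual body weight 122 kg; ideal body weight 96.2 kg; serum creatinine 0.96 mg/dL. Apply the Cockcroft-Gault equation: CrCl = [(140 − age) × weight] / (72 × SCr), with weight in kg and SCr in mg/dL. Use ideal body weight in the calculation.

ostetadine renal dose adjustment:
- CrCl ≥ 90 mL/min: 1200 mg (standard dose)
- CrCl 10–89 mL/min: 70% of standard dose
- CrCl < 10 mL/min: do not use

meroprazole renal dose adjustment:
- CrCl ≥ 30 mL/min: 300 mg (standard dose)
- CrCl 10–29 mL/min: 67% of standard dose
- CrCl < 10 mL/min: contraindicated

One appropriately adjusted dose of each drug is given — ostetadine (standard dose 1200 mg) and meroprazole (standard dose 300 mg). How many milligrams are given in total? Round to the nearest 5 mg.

1500 mg

CrCl = (140 − 48) × 96.2 / (72 × 0.96) = 8850.4 / 69.12 ≈ 128.0 mL/min
CrCl ≈ 128 mL/min.
ostetadine: ≥ 90 mL/min → 100% of 1200 mg = 1200 mg.
meroprazole: ≥ 30 mL/min → 100% of 300 mg = 300 mg.
Total = 1200 + 300 = 1500 mg.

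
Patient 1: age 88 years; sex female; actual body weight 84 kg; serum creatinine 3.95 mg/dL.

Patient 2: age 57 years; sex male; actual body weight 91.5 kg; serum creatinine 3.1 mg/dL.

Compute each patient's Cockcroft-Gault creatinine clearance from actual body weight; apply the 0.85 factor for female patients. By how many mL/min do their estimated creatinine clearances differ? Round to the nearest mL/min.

21 mL/min

Patient 1: CrCl = (140 − 88) × 84 / (72 × 3.95) × 0.85 = 4368.0 / 284.40 × 0.85 ≈ 13.1 mL/min
Patient 2: CrCl = (140 − 57) × 91.5 / (72 × 3.1) = 7594.5 / 223.20 ≈ 34.0 mL/min
|13.1 − 34.0| = 20.9 mL/min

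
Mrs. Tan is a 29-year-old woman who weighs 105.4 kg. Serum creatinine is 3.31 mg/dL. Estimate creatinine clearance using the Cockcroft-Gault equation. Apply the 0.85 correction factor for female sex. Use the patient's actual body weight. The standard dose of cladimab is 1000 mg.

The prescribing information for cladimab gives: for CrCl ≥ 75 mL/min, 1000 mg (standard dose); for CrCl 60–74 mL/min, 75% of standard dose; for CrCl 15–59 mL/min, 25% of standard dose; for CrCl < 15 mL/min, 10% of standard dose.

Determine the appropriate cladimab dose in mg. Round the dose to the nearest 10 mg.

250 mg

CrCl = (140 − 29) × 105.4 / (72 × 3.31) × 0.85 = 11699.4 / 238.32 × 0.85 ≈ 41.7 mL/min
CrCl ≈ 42 mL/min → bracket 15–59 mL/min.
25% of 1000 mg = 250 mg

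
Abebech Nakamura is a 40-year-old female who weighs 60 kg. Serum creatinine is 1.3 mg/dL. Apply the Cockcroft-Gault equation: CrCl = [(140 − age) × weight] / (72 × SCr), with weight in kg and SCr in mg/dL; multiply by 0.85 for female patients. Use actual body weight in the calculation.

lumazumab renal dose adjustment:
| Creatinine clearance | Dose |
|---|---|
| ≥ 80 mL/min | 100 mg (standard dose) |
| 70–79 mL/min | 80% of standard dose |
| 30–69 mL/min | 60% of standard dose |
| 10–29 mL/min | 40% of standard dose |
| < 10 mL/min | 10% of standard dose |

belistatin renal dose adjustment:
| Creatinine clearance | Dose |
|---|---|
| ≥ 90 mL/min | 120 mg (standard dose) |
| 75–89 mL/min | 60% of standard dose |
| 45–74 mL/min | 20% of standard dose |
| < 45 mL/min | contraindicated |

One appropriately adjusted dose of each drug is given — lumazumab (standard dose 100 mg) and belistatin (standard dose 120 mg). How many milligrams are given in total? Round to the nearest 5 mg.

CrCl = (140 − 40) × 60 / (72 × 1.3) × 0.85 = 6000.0 / 93.60 × 0.85 ≈ 54.5 mL/min
CrCl ≈ 54 mL/min.
lumazumab: 30–69 mL/min → 60% of 100 mg = 60 mg.
belistatin: 45–74 mL/min → 20% of 120 mg = 24 mg.
Total = 60 + 24 = 84 mg.

85 mg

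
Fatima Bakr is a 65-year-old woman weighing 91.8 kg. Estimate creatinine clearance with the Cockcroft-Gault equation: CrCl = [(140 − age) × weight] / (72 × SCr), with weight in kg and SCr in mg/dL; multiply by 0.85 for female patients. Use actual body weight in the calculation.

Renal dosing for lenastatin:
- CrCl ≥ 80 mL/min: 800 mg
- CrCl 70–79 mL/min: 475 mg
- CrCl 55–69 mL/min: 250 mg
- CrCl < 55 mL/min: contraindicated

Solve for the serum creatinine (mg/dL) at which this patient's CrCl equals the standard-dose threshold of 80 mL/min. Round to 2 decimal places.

Standard dose requires CrCl ≥ 80 mL/min.
Set (140 − 65) × 91.8 × 0.85 / (72 × SCr) = 80
SCr = (140 − 65) × 91.8 × 0.85 / (72 × 80) = 1.016 mg/dL

1.02 mg/dL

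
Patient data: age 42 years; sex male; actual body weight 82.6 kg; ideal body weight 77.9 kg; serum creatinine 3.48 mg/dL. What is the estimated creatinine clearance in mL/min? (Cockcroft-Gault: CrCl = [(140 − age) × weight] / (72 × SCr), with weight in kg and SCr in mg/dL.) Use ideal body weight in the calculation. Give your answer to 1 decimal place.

30.5 mL/min

CrCl = (140 − 42) × 77.9 / (72 × 3.48) = 7634.2 / 250.56 ≈ 30.5 mL/min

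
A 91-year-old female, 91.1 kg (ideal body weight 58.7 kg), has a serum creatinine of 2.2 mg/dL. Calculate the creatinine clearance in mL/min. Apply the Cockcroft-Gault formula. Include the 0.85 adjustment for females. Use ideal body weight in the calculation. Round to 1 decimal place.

CrCl = (140 − 91) × 58.7 / (72 × 2.2) × 0.85 = 2876.3 / 158.40 × 0.85 ≈ 15.4 mL/min

15.4 mL/min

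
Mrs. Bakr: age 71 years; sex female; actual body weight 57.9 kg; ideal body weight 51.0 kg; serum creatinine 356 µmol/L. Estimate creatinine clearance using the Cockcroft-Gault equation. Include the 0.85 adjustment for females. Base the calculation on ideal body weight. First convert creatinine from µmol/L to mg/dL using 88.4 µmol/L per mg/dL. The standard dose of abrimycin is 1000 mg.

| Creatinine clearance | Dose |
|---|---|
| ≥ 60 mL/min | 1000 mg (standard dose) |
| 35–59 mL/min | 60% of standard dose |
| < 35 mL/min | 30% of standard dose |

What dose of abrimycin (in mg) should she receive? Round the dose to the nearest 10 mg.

300 mg

SCr = 356 / 88.4 = 4.027 mg/dL
CrCl = (140 − 71) × 51 / (72 × 4.027) × 0.85 = 3519.0 / 289.94 × 0.85 ≈ 10.3 mL/min
CrCl ≈ 10 mL/min → bracket < 35 mL/min.
30% of 1000 mg = 300 mg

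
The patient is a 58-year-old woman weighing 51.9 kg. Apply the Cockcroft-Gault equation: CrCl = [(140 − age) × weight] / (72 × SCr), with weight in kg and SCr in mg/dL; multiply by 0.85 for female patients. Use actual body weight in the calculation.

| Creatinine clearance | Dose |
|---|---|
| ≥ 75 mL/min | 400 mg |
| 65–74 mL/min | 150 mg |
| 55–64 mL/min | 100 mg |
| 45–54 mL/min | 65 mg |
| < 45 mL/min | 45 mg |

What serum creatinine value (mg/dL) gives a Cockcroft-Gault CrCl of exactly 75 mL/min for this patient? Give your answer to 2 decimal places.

0.67 mg/dL

Standard dose requires CrCl ≥ 75 mL/min.
Set (140 − 58) × 51.9 × 0.85 / (72 × SCr) = 75
SCr = (140 − 58) × 51.9 × 0.85 / (72 × 75) = 0.670 mg/dL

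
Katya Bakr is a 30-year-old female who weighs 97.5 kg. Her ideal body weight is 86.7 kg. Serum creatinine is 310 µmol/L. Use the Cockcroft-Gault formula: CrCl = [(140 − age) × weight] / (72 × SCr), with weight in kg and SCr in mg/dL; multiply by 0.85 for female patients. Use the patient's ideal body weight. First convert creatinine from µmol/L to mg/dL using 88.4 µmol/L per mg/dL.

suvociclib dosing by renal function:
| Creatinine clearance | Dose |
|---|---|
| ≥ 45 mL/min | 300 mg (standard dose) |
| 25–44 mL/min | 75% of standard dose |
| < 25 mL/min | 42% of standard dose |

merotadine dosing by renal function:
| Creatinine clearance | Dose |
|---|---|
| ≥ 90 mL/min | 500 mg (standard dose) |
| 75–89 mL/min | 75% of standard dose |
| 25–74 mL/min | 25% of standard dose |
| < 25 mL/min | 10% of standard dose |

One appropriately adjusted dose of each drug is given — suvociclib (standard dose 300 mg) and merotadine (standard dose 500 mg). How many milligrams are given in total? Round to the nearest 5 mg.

SCr = 310 / 88.4 = 3.507 mg/dL
CrCl = (140 − 30) × 86.7 / (72 × 3.507) × 0.85 = 9537.0 / 252.50 × 0.85 ≈ 32.1 mL/min
CrCl ≈ 32 mL/min.
suvociclib: 25–44 mL/min → 75% of 300 mg = 225 mg.
merotadine: 25–74 mL/min → 25% of 500 mg = 125 mg.
Total = 225 + 125 = 350 mg.

350 mg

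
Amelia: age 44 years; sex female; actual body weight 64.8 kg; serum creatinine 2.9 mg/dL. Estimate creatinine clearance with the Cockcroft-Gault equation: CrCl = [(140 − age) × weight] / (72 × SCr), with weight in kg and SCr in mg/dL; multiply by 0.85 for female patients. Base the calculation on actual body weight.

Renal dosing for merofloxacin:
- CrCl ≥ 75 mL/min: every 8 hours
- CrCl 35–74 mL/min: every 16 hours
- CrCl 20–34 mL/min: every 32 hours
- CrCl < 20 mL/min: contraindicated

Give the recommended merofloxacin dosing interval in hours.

CrCl = (140 − 44) × 64.8 / (72 × 2.9) × 0.85 = 6220.8 / 208.80 × 0.85 ≈ 25.3 mL/min
CrCl ≈ 25 mL/min → bracket 20–34 mL/min → every 32 hours.

every 32 hours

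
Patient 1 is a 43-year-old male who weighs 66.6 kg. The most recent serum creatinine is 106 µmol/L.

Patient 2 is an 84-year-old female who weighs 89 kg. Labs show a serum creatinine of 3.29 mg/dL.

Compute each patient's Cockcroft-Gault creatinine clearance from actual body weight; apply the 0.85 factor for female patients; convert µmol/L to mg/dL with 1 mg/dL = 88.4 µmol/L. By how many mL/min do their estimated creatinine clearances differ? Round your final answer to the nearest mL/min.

Patient 1: SCr = 106 / 88.4 = 1.199 mg/dL
Patient 1: CrCl = (140 − 43) × 66.6 / (72 × 1.199) = 6460.2 / 86.33 ≈ 74.8 mL/min
Patient 2: CrCl = (140 − 84) × 89 / (72 × 3.29) × 0.85 = 4984.0 / 236.88 × 0.85 ≈ 17.9 mL/min
|74.8 − 17.9| = 56.9 mL/min

57 mL/min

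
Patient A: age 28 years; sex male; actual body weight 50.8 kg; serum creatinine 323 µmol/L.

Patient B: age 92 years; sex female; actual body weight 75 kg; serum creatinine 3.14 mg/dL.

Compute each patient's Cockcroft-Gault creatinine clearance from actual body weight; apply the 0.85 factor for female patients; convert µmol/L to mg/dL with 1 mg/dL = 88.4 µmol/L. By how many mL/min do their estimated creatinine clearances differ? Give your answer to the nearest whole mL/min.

Patient A: SCr = 323 / 88.4 = 3.654 mg/dL
Patient A: CrCl = (140 − 28) × 50.8 / (72 × 3.654) = 5689.6 / 263.09 ≈ 21.6 mL/min
Patient B: CrCl = (140 − 92) × 75 / (72 × 3.14) × 0.85 = 3600.0 / 226.08 × 0.85 ≈ 13.5 mL/min
|21.6 − 13.5| = 8.1 mL/min

8 mL/min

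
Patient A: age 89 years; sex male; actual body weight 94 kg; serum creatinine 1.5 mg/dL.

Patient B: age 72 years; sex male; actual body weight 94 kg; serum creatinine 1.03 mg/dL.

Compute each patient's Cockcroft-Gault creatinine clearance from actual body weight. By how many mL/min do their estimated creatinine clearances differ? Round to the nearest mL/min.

42 mL/min

Patient A: CrCl = (140 − 89) × 94 / (72 × 1.5) = 4794.0 / 108.00 ≈ 44.4 mL/min
Patient B: CrCl = (140 − 72) × 94 / (72 × 1.03) = 6392.0 / 74.16 ≈ 86.2 mL/min
|44.4 − 86.2| = 41.8 mL/min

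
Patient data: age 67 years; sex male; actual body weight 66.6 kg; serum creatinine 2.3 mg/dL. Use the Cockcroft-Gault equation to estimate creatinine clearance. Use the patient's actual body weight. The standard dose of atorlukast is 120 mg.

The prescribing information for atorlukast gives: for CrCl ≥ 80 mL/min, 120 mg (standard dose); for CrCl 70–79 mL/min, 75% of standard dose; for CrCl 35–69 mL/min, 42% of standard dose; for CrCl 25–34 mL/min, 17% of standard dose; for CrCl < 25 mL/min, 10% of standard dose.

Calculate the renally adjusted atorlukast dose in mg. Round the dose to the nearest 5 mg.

CrCl = (140 − 67) × 66.6 / (72 × 2.3) = 4861.8 / 165.60 ≈ 29.4 mL/min
CrCl ≈ 29 mL/min → bracket 25–34 mL/min.
17% of 120 mg = 20.4 mg → 20 mg

20 mg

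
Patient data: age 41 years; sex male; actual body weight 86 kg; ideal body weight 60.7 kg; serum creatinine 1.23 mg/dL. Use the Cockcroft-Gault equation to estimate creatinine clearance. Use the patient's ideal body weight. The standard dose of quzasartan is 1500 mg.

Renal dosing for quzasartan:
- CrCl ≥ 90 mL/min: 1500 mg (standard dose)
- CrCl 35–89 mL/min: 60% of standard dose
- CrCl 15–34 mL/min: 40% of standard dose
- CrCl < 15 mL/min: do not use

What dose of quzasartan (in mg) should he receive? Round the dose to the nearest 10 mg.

CrCl = (140 − 41) × 60.7 / (72 × 1.23) = 6009.3 / 88.56 ≈ 67.9 mL/min
CrCl ≈ 68 mL/min → bracket 35–89 mL/min.
60% of 1500 mg = 900 mg

900 mg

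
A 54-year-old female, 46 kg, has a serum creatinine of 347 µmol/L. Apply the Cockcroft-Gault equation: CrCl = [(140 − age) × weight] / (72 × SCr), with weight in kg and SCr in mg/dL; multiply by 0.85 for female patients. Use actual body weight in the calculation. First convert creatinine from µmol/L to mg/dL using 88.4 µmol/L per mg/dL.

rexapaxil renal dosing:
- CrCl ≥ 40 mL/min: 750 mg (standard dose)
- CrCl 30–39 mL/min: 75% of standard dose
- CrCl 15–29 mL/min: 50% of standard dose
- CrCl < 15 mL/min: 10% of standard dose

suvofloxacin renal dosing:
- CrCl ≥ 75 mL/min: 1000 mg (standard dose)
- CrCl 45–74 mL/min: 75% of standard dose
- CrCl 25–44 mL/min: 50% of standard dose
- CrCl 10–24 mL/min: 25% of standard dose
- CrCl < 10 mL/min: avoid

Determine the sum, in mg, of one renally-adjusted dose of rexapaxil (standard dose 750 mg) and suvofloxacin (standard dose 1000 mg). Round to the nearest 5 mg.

325 mg

SCr = 347 / 88.4 = 3.925 mg/dL
CrCl = (140 − 54) × 46 / (72 × 3.925) × 0.85 = 3956.0 / 282.60 × 0.85 ≈ 11.9 mL/min
CrCl ≈ 12 mL/min.
rexapaxil: < 15 mL/min → 10% of 750 mg = 75 mg.
suvofloxacin: 10–24 mL/min → 25% of 1000 mg = 250 mg.
Total = 75 + 250 = 325 mg.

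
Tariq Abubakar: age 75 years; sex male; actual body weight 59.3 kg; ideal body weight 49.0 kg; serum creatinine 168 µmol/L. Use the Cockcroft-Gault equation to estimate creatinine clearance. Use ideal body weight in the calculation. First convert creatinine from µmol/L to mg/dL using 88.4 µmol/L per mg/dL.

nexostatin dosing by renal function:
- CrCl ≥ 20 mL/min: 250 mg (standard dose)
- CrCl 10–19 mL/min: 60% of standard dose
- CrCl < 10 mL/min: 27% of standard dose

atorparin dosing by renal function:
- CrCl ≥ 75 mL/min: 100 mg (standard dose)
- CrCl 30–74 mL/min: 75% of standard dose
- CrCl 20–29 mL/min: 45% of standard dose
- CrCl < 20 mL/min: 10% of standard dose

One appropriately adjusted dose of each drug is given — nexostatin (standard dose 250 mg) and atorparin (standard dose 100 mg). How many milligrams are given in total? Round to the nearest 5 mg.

SCr = 168 / 88.4 = 1.9 mg/dL
CrCl = (140 − 75) × 49 / (72 × 1.9) = 3185.0 / 136.80 ≈ 23.3 mL/min
CrCl ≈ 23 mL/min.
nexostatin: ≥ 20 mL/min → 100% of 250 mg = 250 mg.
atorparin: 20–29 mL/min → 45% of 100 mg = 45 mg.
Total = 250 + 45 = 295 mg.

295 mg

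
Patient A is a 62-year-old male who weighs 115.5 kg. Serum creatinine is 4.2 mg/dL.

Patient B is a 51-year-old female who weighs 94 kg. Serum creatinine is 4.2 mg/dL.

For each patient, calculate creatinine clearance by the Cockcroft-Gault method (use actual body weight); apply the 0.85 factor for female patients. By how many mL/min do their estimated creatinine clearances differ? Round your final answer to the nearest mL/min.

6 mL/min

Patient A: CrCl = (140 − 62) × 115.5 / (72 × 4.2) = 9009.0 / 302.40 ≈ 29.8 mL/min
Patient B: CrCl = (140 − 51) × 94 / (72 × 4.2) × 0.85 = 8366.0 / 302.40 × 0.85 ≈ 23.5 mL/min
|29.8 − 23.5| = 6.3 mL/min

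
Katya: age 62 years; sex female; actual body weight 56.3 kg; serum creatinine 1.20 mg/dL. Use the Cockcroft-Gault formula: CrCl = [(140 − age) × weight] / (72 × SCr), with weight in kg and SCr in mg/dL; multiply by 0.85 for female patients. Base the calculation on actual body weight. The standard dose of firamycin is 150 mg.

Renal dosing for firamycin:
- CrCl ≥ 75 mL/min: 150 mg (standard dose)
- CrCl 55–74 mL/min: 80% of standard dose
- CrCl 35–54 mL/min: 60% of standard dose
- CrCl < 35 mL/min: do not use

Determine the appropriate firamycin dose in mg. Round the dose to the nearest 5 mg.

90 mg

CrCl = (140 − 62) × 56.3 / (72 × 1.2) × 0.85 = 4391.4 / 86.40 × 0.85 ≈ 43.2 mL/min
CrCl ≈ 43 mL/min → bracket 35–54 mL/min.
60% of 150 mg = 90 mg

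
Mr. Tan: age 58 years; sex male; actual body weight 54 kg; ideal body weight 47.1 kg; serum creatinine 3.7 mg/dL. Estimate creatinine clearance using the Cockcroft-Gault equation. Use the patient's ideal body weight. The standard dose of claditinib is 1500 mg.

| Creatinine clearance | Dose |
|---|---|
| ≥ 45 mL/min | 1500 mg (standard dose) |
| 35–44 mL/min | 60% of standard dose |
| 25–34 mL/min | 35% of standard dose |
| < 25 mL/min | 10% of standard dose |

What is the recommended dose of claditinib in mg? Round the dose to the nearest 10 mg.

150 mg

CrCl = (140 − 58) × 47.1 / (72 × 3.7) = 3862.2 / 266.40 ≈ 14.5 mL/min
CrCl ≈ 14 mL/min → bracket < 25 mL/min.
10% of 1500 mg = 150 mg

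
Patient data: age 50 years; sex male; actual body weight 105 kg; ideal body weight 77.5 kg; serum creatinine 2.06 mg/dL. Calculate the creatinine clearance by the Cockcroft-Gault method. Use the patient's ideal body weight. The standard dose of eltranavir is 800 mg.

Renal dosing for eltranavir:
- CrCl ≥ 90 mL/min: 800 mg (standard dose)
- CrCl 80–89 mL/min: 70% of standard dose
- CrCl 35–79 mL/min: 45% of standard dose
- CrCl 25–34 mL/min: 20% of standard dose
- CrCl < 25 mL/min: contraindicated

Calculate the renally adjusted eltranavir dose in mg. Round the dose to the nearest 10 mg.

360 mg

CrCl = (140 − 50) × 77.5 / (72 × 2.06) = 6975.0 / 148.32 ≈ 47.0 mL/min
CrCl ≈ 47 mL/min → bracket 35–79 mL/min.
45% of 800 mg = 360 mg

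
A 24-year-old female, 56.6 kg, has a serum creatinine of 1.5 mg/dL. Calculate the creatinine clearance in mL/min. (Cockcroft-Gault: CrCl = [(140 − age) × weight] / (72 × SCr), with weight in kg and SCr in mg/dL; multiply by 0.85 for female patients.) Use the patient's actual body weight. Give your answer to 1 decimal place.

CrCl = (140 − 24) × 56.6 / (72 × 1.5) × 0.85 = 6565.6 / 108.00 × 0.85 ≈ 51.7 mL/min

51.7 mL/min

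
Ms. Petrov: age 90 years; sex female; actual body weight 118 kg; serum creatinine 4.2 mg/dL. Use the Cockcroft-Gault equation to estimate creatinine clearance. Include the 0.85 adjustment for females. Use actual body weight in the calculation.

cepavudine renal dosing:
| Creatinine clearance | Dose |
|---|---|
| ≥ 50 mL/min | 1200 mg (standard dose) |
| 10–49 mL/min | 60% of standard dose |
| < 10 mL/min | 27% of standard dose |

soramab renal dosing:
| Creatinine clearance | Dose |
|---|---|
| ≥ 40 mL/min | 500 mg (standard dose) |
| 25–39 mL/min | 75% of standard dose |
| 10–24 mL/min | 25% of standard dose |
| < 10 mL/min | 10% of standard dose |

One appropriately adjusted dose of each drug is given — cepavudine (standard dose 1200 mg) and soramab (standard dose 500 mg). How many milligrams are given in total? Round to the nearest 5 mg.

CrCl = (140 − 90) × 118 / (72 × 4.2) × 0.85 = 5900.0 / 302.40 × 0.85 ≈ 16.6 mL/min
CrCl ≈ 17 mL/min.
cepavudine: 10–49 mL/min → 60% of 1200 mg = 720 mg.
soramab: 10–24 mL/min → 25% of 500 mg = 125 mg.
Total = 720 + 125 = 845 mg.

845 mg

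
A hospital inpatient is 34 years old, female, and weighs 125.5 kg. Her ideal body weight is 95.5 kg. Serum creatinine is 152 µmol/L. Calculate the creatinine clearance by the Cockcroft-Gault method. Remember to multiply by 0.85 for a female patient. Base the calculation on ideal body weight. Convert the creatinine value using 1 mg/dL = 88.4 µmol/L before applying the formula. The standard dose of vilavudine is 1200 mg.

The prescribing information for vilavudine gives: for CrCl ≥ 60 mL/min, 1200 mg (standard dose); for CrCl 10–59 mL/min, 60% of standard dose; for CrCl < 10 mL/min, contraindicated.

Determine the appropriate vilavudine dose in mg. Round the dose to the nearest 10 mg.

1200 mg

SCr = 152 / 88.4 = 1.719 mg/dL
CrCl = (140 − 34) × 95.5 / (72 × 1.719) × 0.85 = 10123.0 / 123.77 × 0.85 ≈ 69.5 mL/min
CrCl ≈ 70 mL/min → bracket ≥ 60 mL/min.
100% of 1200 mg = 1200 mg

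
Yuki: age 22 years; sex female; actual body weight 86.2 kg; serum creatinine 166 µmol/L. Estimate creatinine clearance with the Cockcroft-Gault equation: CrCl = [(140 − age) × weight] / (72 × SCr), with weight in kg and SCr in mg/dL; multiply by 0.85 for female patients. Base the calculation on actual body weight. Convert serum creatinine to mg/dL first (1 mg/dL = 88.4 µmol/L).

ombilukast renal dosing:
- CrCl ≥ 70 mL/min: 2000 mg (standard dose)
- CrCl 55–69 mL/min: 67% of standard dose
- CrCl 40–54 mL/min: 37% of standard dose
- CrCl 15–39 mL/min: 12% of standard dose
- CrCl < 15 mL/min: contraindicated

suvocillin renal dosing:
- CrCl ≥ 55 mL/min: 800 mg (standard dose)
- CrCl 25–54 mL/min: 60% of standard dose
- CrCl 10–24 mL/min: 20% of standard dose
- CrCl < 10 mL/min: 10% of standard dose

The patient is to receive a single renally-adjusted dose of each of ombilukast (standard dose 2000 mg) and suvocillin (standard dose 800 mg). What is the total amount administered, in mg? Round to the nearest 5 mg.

2140 mg

SCr = 166 / 88.4 = 1.878 mg/dL
CrCl = (140 − 22) × 86.2 / (72 × 1.878) × 0.85 = 10171.6 / 135.22 × 0.85 ≈ 63.9 mL/min
CrCl ≈ 64 mL/min.
ombilukast: 55–69 mL/min → 67% of 2000 mg = 1340 mg.
suvocillin: ≥ 55 mL/min → 100% of 800 mg = 800 mg.
Total = 1340 + 800 = 2140 mg.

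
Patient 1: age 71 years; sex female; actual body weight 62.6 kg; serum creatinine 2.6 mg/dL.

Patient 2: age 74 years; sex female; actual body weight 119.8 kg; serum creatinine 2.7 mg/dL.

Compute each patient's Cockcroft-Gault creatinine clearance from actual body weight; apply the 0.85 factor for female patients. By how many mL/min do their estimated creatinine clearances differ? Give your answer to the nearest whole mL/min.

Patient 1: CrCl = (140 − 71) × 62.6 / (72 × 2.6) × 0.85 = 4319.4 / 187.20 × 0.85 ≈ 19.6 mL/min
Patient 2: CrCl = (140 − 74) × 119.8 / (72 × 2.7) × 0.85 = 7906.8 / 194.40 × 0.85 ≈ 34.6 mL/min
|19.6 − 34.6| = 15.0 mL/min

15 mL/min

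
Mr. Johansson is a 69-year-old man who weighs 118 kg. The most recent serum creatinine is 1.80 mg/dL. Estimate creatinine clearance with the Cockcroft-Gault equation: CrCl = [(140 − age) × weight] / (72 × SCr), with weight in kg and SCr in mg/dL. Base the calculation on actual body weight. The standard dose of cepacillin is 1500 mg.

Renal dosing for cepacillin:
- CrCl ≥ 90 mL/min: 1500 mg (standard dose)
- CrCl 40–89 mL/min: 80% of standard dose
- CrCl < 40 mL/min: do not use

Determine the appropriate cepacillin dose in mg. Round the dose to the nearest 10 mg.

CrCl = (140 − 69) × 118 / (72 × 1.8) = 8378.0 / 129.60 ≈ 64.6 mL/min
CrCl ≈ 65 mL/min → bracket 40–89 mL/min.
80% of 1500 mg = 1200 mg

1200 mg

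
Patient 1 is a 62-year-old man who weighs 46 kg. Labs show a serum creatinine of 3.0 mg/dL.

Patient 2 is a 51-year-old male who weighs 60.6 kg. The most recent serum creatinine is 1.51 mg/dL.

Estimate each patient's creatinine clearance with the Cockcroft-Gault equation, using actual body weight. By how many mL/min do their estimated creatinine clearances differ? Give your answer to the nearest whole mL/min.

33 mL/min

Patient 1: CrCl = (140 − 62) × 46 / (72 × 3) = 3588.0 / 216.00 ≈ 16.6 mL/min
Patient 2: CrCl = (140 − 51) × 60.6 / (72 × 1.51) = 5393.4 / 108.72 ≈ 49.6 mL/min
|16.6 − 49.6| = 33.0 mL/min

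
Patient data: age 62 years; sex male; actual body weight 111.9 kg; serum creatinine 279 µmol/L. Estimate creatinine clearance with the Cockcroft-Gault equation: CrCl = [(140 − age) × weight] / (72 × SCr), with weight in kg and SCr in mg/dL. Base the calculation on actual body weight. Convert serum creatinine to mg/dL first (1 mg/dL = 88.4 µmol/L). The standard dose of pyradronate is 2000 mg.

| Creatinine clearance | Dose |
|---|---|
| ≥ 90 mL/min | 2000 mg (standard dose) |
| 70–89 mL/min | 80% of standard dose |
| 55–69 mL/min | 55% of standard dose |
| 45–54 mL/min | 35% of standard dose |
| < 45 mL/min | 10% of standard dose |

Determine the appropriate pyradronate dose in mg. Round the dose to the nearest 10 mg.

SCr = 279 / 88.4 = 3.156 mg/dL
CrCl = (140 − 62) × 111.9 / (72 × 3.156) = 8728.2 / 227.23 ≈ 38.4 mL/min
CrCl ≈ 38 mL/min → bracket < 45 mL/min.
10% of 2000 mg = 200 mg

200 mg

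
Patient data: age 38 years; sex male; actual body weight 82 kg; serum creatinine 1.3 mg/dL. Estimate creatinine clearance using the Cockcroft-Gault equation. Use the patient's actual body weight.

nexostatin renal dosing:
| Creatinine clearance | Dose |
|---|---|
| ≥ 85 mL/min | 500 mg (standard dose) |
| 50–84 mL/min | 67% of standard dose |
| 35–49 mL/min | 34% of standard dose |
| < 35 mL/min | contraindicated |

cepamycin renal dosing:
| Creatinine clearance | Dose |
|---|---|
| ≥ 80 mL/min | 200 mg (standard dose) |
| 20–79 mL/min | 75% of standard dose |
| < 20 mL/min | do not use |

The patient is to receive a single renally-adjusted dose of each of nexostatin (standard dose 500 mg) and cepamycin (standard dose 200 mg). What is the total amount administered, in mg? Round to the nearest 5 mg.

CrCl = (140 − 38) × 82 / (72 × 1.3) = 8364.0 / 93.60 ≈ 89.4 mL/min
CrCl ≈ 89 mL/min.
nexostatin: ≥ 85 mL/min → 100% of 500 mg = 500 mg.
cepamycin: ≥ 80 mL/min → 100% of 200 mg = 200 mg.
Total = 500 + 200 = 700 mg.

700 mg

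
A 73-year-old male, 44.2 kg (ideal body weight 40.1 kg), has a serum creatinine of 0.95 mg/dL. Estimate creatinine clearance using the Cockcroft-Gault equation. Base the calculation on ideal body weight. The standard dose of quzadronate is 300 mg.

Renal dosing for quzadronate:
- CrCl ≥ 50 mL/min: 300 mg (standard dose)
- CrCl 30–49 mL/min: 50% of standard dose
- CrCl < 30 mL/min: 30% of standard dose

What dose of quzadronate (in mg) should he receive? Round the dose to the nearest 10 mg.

CrCl = (140 − 73) × 40.1 / (72 × 0.95) = 2686.7 / 68.40 ≈ 39.3 mL/min
CrCl ≈ 39 mL/min → bracket 30–49 mL/min.
50% of 300 mg = 150 mg

150 mg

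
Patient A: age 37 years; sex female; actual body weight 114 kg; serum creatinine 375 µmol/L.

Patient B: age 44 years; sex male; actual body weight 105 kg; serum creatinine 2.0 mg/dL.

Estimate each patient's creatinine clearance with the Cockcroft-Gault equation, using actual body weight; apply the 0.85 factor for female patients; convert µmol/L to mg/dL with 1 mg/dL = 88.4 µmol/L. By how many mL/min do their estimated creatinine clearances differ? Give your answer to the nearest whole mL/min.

Patient A: SCr = 375 / 88.4 = 4.242 mg/dL
Patient A: CrCl = (140 − 37) × 114 / (72 × 4.242) × 0.85 = 11742.0 / 305.42 × 0.85 ≈ 32.7 mL/min
Patient B: CrCl = (140 − 44) × 105 / (72 × 2) = 10080.0 / 144.00 ≈ 70.0 mL/min
|32.7 − 70.0| = 37.3 mL/min

37 mL/min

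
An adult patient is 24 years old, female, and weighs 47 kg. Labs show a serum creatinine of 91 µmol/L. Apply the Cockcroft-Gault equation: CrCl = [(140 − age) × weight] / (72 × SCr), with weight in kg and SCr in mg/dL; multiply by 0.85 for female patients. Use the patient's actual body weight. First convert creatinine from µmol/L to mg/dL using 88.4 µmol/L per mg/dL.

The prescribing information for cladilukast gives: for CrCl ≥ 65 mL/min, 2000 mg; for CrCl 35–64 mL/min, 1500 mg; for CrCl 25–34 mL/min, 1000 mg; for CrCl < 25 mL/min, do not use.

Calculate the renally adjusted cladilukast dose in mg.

SCr = 91 / 88.4 = 1.029 mg/dL
CrCl = (140 − 24) × 47 / (72 × 1.029) × 0.85 = 5452.0 / 74.09 × 0.85 ≈ 62.5 mL/min
CrCl ≈ 63 mL/min → bracket 35–64 mL/min.
Dose for this bracket: 1500 mg.

1500 mg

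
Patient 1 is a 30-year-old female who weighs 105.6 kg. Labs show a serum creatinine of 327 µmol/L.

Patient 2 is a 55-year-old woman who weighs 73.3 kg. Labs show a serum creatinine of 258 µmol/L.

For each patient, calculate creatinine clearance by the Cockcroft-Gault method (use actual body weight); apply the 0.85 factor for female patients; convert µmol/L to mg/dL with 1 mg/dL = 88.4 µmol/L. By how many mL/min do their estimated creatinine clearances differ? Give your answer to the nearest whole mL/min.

Patient 1: SCr = 327 / 88.4 = 3.699 mg/dL
Patient 1: CrCl = (140 − 30) × 105.6 / (72 × 3.699) × 0.85 = 11616.0 / 266.33 × 0.85 ≈ 37.1 mL/min
Patient 2: SCr = 258 / 88.4 = 2.919 mg/dL
Patient 2: CrCl = (140 − 55) × 73.3 / (72 × 2.919) × 0.85 = 6230.5 / 210.17 × 0.85 ≈ 25.2 mL/min
|37.1 − 25.2| = 11.9 mL/min

12 mL/min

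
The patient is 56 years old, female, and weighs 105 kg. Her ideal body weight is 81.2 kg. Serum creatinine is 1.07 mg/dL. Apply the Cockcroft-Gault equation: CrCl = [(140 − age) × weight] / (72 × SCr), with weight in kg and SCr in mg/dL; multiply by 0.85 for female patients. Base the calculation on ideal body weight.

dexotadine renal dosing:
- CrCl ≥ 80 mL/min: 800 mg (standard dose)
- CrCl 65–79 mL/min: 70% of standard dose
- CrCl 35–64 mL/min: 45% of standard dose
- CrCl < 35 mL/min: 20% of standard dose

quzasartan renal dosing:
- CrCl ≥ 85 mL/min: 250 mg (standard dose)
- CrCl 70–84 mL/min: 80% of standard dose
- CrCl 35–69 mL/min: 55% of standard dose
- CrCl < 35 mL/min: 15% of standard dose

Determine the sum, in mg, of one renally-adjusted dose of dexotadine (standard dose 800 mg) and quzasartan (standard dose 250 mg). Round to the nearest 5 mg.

760 mg

CrCl = (140 − 56) × 81.2 / (72 × 1.07) × 0.85 = 6820.8 / 77.04 × 0.85 ≈ 75.3 mL/min
CrCl ≈ 75 mL/min.
dexotadine: 65–79 mL/min → 70% of 800 mg = 560 mg.
quzasartan: 70–84 mL/min → 80% of 250 mg = 200 mg.
Total = 560 + 200 = 760 mg.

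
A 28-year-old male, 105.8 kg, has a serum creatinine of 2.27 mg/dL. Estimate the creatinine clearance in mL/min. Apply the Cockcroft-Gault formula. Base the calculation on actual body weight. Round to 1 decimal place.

72.5 mL/min

CrCl = (140 − 28) × 105.8 / (72 × 2.27) = 11849.6 / 163.44 ≈ 72.5 mL/min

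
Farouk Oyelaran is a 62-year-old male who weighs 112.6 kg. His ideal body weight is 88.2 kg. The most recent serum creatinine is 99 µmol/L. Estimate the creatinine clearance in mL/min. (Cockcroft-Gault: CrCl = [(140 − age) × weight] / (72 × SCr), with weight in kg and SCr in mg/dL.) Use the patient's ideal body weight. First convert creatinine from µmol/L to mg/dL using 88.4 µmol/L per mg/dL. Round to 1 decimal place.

85.3 mL/min

SCr = 99 / 88.4 = 1.12 mg/dL
CrCl = (140 − 62) × 88.2 / (72 × 1.12) = 6879.6 / 80.64 ≈ 85.3 mL/min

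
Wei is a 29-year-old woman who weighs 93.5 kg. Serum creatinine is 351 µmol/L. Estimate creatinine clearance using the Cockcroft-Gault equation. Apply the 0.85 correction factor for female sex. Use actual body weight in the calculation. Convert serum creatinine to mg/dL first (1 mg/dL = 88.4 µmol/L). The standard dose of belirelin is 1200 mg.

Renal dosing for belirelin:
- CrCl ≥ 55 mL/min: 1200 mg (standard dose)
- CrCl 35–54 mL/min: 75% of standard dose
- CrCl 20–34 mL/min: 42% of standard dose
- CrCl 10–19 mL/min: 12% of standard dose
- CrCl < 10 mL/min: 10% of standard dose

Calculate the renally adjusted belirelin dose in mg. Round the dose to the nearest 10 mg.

SCr = 351 / 88.4 = 3.971 mg/dL
CrCl = (140 − 29) × 93.5 / (72 × 3.971) × 0.85 = 10378.5 / 285.91 × 0.85 ≈ 30.9 mL/min
CrCl ≈ 31 mL/min → bracket 20–34 mL/min.
42% of 1200 mg = 504 mg → 500 mg

500 mg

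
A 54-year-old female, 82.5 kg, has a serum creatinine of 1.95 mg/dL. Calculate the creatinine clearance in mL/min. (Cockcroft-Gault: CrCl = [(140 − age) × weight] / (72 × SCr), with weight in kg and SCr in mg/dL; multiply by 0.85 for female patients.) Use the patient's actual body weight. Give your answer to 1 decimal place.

43.0 mL/min

CrCl = (140 − 54) × 82.5 / (72 × 1.95) × 0.85 = 7095.0 / 140.40 × 0.85 ≈ 43.0 mL/min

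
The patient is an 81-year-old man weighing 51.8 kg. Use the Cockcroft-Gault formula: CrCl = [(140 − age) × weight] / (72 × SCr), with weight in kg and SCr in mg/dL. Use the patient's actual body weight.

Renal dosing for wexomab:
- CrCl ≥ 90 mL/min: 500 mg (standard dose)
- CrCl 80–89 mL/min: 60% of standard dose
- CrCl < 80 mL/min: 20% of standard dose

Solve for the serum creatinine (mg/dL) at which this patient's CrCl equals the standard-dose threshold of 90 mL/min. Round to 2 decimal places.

Standard dose requires CrCl ≥ 90 mL/min.
Set (140 − 81) × 51.8 / (72 × SCr) = 90
SCr = (140 − 81) × 51.8 / (72 × 90) = 0.472 mg/dL

0.47 mg/dL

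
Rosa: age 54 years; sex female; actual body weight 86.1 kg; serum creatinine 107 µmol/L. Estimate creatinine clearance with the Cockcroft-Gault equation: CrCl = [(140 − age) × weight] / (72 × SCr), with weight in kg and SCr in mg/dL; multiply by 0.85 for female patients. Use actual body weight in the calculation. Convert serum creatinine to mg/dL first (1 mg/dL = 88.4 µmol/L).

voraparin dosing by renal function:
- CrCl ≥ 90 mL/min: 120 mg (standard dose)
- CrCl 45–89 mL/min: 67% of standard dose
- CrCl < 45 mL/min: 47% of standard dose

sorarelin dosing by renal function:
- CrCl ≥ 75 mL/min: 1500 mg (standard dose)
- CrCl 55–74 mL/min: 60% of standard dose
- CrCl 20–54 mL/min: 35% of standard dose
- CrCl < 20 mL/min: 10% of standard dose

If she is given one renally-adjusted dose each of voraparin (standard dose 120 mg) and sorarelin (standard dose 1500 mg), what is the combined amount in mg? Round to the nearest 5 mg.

SCr = 107 / 88.4 = 1.21 mg/dL
CrCl = (140 − 54) × 86.1 / (72 × 1.21) × 0.85 = 7404.6 / 87.12 × 0.85 ≈ 72.2 mL/min
CrCl ≈ 72 mL/min.
voraparin: 45–89 mL/min → 67% of 120 mg = 80.4 mg.
sorarelin: 55–74 mL/min → 60% of 1500 mg = 900 mg.
Total = 80.4 + 900 = 980.4 mg.

980 mg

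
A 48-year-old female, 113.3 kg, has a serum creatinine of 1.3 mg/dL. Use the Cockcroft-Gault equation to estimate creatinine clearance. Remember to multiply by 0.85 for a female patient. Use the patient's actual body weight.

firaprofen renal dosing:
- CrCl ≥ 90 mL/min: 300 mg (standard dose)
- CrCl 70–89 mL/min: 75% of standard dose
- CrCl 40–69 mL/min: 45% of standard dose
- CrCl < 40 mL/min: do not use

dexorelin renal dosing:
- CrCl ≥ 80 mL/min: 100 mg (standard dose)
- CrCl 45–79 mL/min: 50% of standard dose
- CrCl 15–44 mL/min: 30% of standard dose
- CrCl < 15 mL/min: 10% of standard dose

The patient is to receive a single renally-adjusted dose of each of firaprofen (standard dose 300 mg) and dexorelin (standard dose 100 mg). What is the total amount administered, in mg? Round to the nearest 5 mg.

CrCl = (140 − 48) × 113.3 / (72 × 1.3) × 0.85 = 10423.6 / 93.60 × 0.85 ≈ 94.7 mL/min
CrCl ≈ 95 mL/min.
firaprofen: ≥ 90 mL/min → 100% of 300 mg = 300 mg.
dexorelin: ≥ 80 mL/min → 100% of 100 mg = 100 mg.
Total = 300 + 100 = 400 mg.

400 mg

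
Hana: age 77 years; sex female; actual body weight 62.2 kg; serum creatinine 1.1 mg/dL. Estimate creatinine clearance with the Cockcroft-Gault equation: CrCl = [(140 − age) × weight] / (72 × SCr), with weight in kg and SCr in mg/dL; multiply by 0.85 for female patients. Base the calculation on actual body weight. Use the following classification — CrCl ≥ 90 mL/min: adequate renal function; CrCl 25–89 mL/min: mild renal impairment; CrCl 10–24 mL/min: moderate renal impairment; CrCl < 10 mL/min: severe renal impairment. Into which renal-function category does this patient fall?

CrCl = (140 − 77) × 62.2 / (72 × 1.1) × 0.85 = 3918.6 / 79.20 × 0.85 ≈ 42.1 mL/min
42 mL/min falls in the 'mild renal impairment' range.

mild renal impairment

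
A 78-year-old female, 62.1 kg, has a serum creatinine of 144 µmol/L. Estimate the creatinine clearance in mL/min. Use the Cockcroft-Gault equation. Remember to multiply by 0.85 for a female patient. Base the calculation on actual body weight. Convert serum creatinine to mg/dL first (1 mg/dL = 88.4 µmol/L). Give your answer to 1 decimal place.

SCr = 144 / 88.4 = 1.629 mg/dL
CrCl = (140 − 78) × 62.1 / (72 × 1.629) × 0.85 = 3850.2 / 117.29 × 0.85 ≈ 27.9 mL/min

27.9 mL/min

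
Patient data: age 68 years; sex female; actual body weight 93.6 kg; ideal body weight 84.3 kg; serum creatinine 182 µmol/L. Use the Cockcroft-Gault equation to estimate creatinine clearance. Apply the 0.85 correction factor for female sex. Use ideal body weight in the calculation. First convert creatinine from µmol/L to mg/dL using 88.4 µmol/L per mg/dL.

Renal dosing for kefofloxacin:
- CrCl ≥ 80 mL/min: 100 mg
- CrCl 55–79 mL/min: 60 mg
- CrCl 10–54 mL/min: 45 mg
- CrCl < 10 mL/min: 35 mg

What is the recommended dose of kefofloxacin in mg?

SCr = 182 / 88.4 = 2.059 mg/dL
CrCl = (140 − 68) × 84.3 / (72 × 2.059) × 0.85 = 6069.6 / 148.25 × 0.85 ≈ 34.8 mL/min
CrCl ≈ 35 mL/min → bracket 10–54 mL/min.
Dose for this bracket: 45 mg.

45 mg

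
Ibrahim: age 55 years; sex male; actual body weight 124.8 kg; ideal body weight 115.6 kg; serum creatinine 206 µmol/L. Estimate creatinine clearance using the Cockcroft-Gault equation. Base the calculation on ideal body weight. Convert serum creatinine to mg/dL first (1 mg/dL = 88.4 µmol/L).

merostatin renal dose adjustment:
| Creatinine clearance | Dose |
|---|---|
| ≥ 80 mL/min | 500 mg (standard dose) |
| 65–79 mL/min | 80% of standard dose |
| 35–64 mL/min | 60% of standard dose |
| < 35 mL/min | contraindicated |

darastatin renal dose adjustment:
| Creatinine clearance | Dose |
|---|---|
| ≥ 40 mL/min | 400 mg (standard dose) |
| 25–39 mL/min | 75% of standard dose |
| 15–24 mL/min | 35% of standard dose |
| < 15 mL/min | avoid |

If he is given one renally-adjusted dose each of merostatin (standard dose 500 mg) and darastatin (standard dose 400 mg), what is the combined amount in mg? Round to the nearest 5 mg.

700 mg

SCr = 206 / 88.4 = 2.33 mg/dL
CrCl = (140 − 55) × 115.6 / (72 × 2.33) = 9826.0 / 167.76 ≈ 58.6 mL/min
CrCl ≈ 59 mL/min.
merostatin: 35–64 mL/min → 60% of 500 mg = 300 mg.
darastatin: ≥ 40 mL/min → 100% of 400 mg = 400 mg.
Total = 300 + 400 = 700 mg.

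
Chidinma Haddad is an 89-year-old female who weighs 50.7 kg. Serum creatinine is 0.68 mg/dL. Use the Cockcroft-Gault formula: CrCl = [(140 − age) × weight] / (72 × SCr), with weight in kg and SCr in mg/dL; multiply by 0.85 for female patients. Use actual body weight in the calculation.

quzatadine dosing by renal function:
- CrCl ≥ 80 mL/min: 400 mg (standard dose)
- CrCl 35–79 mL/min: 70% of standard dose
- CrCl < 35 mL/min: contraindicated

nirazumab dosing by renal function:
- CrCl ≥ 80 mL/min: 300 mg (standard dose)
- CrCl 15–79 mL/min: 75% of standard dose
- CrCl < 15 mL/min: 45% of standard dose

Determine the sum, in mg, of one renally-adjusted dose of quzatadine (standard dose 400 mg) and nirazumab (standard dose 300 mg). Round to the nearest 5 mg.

CrCl = (140 − 89) × 50.7 / (72 × 0.68) × 0.85 = 2585.7 / 48.96 × 0.85 ≈ 44.9 mL/min
CrCl ≈ 45 mL/min.
quzatadine: 35–79 mL/min → 70% of 400 mg = 280 mg.
nirazumab: 15–79 mL/min → 75% of 300 mg = 225 mg.
Total = 280 + 225 = 505 mg.

505 mg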